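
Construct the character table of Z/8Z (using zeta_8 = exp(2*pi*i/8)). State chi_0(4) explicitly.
Character table of Z/8Z (irreps indexed chi_0,...,chi_7 with chi_k(m) = zeta_8^(k*m), zeta_8 = exp(2*pi*i/8)):
  irrep \ class  {0} (size 1)  {1} (size 1)    {2} (size 1)  {3} (size 1)    {4} (size 1)  {5} (size 1)    {6} (size 1)  {7} (size 1)  
  chi_0          1             1               1             1               1             1               1             1             
  chi_1          1             exp(I*pi/4)     I             exp(3*I*pi/4)   -1            exp(-3*I*pi/4)  -I            exp(-I*pi/4)  
  chi_2          1             I               -1            -I              1             I               -1            -I            
  chi_3          1             exp(3*I*pi/4)   -I            exp(I*pi/4)     -1            exp(-I*pi/4)    I             exp(-3*I*pi/4)
  chi_4          1             -1              1             -1              1             -1              1             -1            
  chi_5          1             exp(-3*I*pi/4)  I             exp(-I*pi/4)    -1            exp(I*pi/4)     -I            exp(3*I*pi/4) 
  chi_6          1             -I              -1            I               1             -I              -1            I             
  chi_7          1             exp(-I*pi/4)    -I            exp(-3*I*pi/4)  -1            exp(3*I*pi/4)   I             exp(I*pi/4)   

Spot check: chi_0(4) = zeta_8^(0*4) = zeta_8^0 = 1.

Proof sketch: Z/8Z is abelian, so all 8 irreducible complex representations are 1-dimensional. They are given by chi_k(m) = zeta_8^(k*m) for k = 0,...,7. Row orthogonality: sum_m chi_k(m) conj(chi_l(m)) = 8 * [k = l].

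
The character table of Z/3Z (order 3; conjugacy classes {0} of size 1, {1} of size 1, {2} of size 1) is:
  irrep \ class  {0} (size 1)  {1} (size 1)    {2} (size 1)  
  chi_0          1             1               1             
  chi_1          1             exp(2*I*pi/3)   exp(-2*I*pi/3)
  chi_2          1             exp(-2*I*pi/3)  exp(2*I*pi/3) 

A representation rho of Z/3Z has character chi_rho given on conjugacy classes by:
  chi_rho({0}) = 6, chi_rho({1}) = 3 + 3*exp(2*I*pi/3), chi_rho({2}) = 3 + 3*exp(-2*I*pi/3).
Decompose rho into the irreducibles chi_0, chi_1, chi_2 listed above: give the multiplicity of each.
Multiplicities: chi_0: 3, chi_1: 3, chi_2: 0.

Explanation: Use <chi_rho, chi> = (1/|G|) sum_C |C| * chi_rho(C) * conj(chi(C)) with |G| = 3 for each irreducible chi in the table:
  <chi_rho, chi_0> = (1/3)[1*(6)*conj(1) + 1*(3 + 3*exp(2*I*pi/3))*conj(1) + 1*(3 + 3*exp(-2*I*pi/3))*conj(1)]
      = (1/3)[(6) + (3 + 3*exp(2*I*pi/3)) + (3 + 3*exp(-2*I*pi/3))] = 9/3 = 3
  <chi_rho, chi_1> = (1/3)[1*(6)*conj(1) + 1*(3 + 3*exp(2*I*pi/3))*conj(exp(2*I*pi/3)) + 1*(3 + 3*exp(-2*I*pi/3))*conj(exp(-2*I*pi/3))]
      = (1/3)[(6) + (3 + 3*exp(-2*I*pi/3)) + (3 + 3*exp(2*I*pi/3))] = 9/3 = 3
  <chi_rho, chi_2> = (1/3)[1*(6)*conj(1) + 1*(3 + 3*exp(2*I*pi/3))*conj(exp(-2*I*pi/3)) + 1*(3 + 3*exp(-2*I*pi/3))*conj(exp(2*I*pi/3))]
      = (1/3)[(6) + (-3) + (-3)] = 0/3 = 0
(Exp terms are combined using exp(i*s)*conj(exp(i*t)) = exp(i*(s-t)), and sums of them are collapsed using the identity that for every m > 1 the m distinct m-th roots of unity sum to 0, e.g. 1 + exp(2*I*pi/3) + exp(-2*I*pi/3) = 0.)
Dimension check: dim(rho) = sum (mult * dim) = 3*1 + 3*1 + 0*1 = 6 = chi_rho(e) = 6.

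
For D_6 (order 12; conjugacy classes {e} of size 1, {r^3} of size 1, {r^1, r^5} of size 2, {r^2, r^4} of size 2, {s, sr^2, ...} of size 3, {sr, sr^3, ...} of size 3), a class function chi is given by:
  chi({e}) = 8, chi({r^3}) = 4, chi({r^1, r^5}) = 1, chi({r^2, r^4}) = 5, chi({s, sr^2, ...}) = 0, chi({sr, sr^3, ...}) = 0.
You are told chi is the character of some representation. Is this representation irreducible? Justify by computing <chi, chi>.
Not irreducible (reducible): <chi, chi> = 11 > 1.

Working: <chi, chi> = (1/|G|) sum_C |C| * |chi(C)|^2 = (1/12)[1*|8|^2 + 1*|4|^2 + 2*|1|^2 + 2*|5|^2 + 3*|0|^2 + 3*|0|^2]
  = (1/12)[(64) + (16) + (2) + (50) + (0) + (0)] = 132/12 = 11.
A character is irreducible iff <chi, chi> = 1, so this representation is reducible.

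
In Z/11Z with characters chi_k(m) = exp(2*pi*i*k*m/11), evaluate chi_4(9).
chi_4(9) = zeta_11^36 = exp(6*I*pi/11)

Derivation: chi_4(9) = zeta_11^(4*9) = zeta_11^36. Since zeta_11^11 = 1, this equals zeta_11^3 = exp(2*pi*i*3/11) = exp(6*I*pi/11).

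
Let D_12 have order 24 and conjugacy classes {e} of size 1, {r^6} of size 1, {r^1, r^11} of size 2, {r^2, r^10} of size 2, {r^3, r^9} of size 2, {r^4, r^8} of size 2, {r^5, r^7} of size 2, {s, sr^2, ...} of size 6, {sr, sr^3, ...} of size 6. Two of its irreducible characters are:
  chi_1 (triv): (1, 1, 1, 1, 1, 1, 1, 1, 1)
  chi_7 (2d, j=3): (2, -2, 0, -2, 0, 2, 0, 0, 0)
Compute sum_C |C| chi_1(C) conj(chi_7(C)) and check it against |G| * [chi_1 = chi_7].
Sum = 0; so <chi_1, chi_7> = 0 (distinct irreducibles are orthogonal).

Justification: Compute term by term over conjugacy classes (|C| * chi_1(C) * conj(chi_7(C))):
  1*(1)*conj(2) + 1*(1)*conj(-2) + 2*(1)*conj(0) + 2*(1)*conj(-2) + 2*(1)*conj(0) + 2*(1)*conj(2) + 2*(1)*conj(0) + 6*(1)*conj(0) + 6*(1)*conj(0)
  = (2) + (-2) + (0) + (-4) + (0) + (4) + (0) + (0) + (0)
  = 0.
Dividing by |G| = 24 gives 0/24 = 0, matching the row-orthogonality relation <chi_1, chi_7> = [chi_1 = chi_7].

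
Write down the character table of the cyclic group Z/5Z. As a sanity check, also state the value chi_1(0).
Character table of Z/5Z (irreps indexed chi_0,...,chi_4 with chi_k(m) = zeta_5^(k*m), zeta_5 = exp(2*pi*i/5)):
  irrep \ class  {0} (size 1)  {1} (size 1)    {2} (size 1)    {3} (size 1)    {4} (size 1)  
  chi_0          1             1               1               1               1             
  chi_1          1             exp(2*I*pi/5)   exp(4*I*pi/5)   exp(-4*I*pi/5)  exp(-2*I*pi/5)
  chi_2          1             exp(4*I*pi/5)   exp(-2*I*pi/5)  exp(2*I*pi/5)   exp(-4*I*pi/5)
  chi_3          1             exp(-4*I*pi/5)  exp(2*I*pi/5)   exp(-2*I*pi/5)  exp(4*I*pi/5) 
  chi_4          1             exp(-2*I*pi/5)  exp(-4*I*pi/5)  exp(4*I*pi/5)   exp(2*I*pi/5) 

Spot check: chi_1(0) = zeta_5^(1*0) = zeta_5^0 = 1.

Explanation: Z/5Z is abelian, so all 5 irreducible complex representations are 1-dimensional. They are given by chi_k(m) = zeta_5^(k*m) for k = 0,...,4. Row orthogonality: sum_m chi_k(m) conj(chi_l(m)) = 5 * [k = l].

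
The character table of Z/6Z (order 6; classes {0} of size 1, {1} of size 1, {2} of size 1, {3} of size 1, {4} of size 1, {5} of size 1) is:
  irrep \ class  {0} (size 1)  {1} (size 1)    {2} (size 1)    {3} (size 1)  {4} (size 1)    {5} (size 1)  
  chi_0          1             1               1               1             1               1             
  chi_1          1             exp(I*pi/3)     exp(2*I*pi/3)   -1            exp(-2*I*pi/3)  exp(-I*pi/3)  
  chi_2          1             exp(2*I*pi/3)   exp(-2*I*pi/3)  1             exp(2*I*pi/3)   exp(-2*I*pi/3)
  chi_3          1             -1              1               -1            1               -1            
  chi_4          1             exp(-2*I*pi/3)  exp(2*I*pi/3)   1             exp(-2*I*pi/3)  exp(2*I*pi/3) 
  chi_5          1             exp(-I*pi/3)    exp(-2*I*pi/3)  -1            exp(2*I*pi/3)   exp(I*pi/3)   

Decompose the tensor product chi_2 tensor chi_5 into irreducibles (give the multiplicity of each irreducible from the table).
chi_2 tensor chi_5 = chi_1 (all other irreducibles have multiplicity 0).

Argument: The character of a tensor product is the pointwise product (chi_2 * chi_5)(C) = chi_2(C) * chi_5(C):
  {0}: (1)*(1), {1}: (exp(2*I*pi/3))*(exp(-I*pi/3)), {2}: (exp(-2*I*pi/3))*(exp(-2*I*pi/3)), {3}: (1)*(-1), {4}: (exp(2*I*pi/3))*(exp(2*I*pi/3)), {5}: (exp(-2*I*pi/3))*(exp(I*pi/3))
so (chi_2 * chi_5) takes values
  {0} -> 1, {1} -> exp(I*pi/3), {2} -> exp(2*I*pi/3), {3} -> -1, {4} -> exp(-2*I*pi/3), {5} -> exp(-I*pi/3).
Now take the inner product of this character with each irreducible chi from the table, <chi_2*chi_5, chi> = (1/6) sum_C |C| (chi_2*chi_5)(C) conj(chi(C)):
  <chi_2*chi_5, chi_0> = (1/6)[1*(1)*conj(1) + 1*(exp(I*pi/3))*conj(1) + 1*(exp(2*I*pi/3))*conj(1) + 1*(-1)*conj(1) + 1*(exp(-2*I*pi/3))*conj(1) + 1*(exp(-I*pi/3))*conj(1)]
      = (1/6)[(1) + (exp(I*pi/3)) + (exp(2*I*pi/3)) + (-1) + (exp(-2*I*pi/3)) + (exp(-I*pi/3))] = 0/6 = 0
  <chi_2*chi_5, chi_1> = (1/6)[1*(1)*conj(1) + 1*(exp(I*pi/3))*conj(exp(I*pi/3)) + 1*(exp(2*I*pi/3))*conj(exp(2*I*pi/3)) + 1*(-1)*conj(-1) + 1*(exp(-2*I*pi/3))*conj(exp(-2*I*pi/3)) + 1*(exp(-I*pi/3))*conj(exp(-I*pi/3))]
      = (1/6)[(1) + (1) + (1) + (1) + (1) + (1)] = 6/6 = 1
  <chi_2*chi_5, chi_2> = (1/6)[1*(1)*conj(1) + 1*(exp(I*pi/3))*conj(exp(2*I*pi/3)) + 1*(exp(2*I*pi/3))*conj(exp(-2*I*pi/3)) + 1*(-1)*conj(1) + 1*(exp(-2*I*pi/3))*conj(exp(2*I*pi/3)) + 1*(exp(-I*pi/3))*conj(exp(-2*I*pi/3))]
      = (1/6)[(1) + (exp(-I*pi/3)) + (exp(-2*I*pi/3)) + (-1) + (exp(2*I*pi/3)) + (exp(I*pi/3))] = 0/6 = 0
  <chi_2*chi_5, chi_3> = (1/6)[1*(1)*conj(1) + 1*(exp(I*pi/3))*conj(-1) + 1*(exp(2*I*pi/3))*conj(1) + 1*(-1)*conj(-1) + 1*(exp(-2*I*pi/3))*conj(1) + 1*(exp(-I*pi/3))*conj(-1)]
      = (1/6)[(1) + (-exp(I*pi/3)) + (exp(2*I*pi/3)) + (1) + (exp(-2*I*pi/3)) + (-exp(-I*pi/3))] = 0/6 = 0
  <chi_2*chi_5, chi_4> = (1/6)[1*(1)*conj(1) + 1*(exp(I*pi/3))*conj(exp(-2*I*pi/3)) + 1*(exp(2*I*pi/3))*conj(exp(2*I*pi/3)) + 1*(-1)*conj(1) + 1*(exp(-2*I*pi/3))*conj(exp(-2*I*pi/3)) + 1*(exp(-I*pi/3))*conj(exp(2*I*pi/3))]
      = (1/6)[(1) + (-1) + (1) + (-1) + (1) + (-1)] = 0/6 = 0
  <chi_2*chi_5, chi_5> = (1/6)[1*(1)*conj(1) + 1*(exp(I*pi/3))*conj(exp(-I*pi/3)) + 1*(exp(2*I*pi/3))*conj(exp(-2*I*pi/3)) + 1*(-1)*conj(-1) + 1*(exp(-2*I*pi/3))*conj(exp(2*I*pi/3)) + 1*(exp(-I*pi/3))*conj(exp(I*pi/3))]
      = (1/6)[(1) + (exp(2*I*pi/3)) + (exp(-2*I*pi/3)) + (1) + (exp(2*I*pi/3)) + (exp(-2*I*pi/3))] = 0/6 = 0
(Exp terms are combined using exp(i*s)*conj(exp(i*t)) = exp(i*(s-t)), and sums of them are collapsed using the identity that for every m > 1 the m distinct m-th roots of unity sum to 0, e.g. 1 + exp(2*I*pi/3) + exp(-2*I*pi/3) = 0.)
Hence the multiplicities are chi_1: 1. Dimension check: dim(chi_2)*dim(chi_5) = 1*1 = 1 and sum (mult * dim) = 1*1 = 1.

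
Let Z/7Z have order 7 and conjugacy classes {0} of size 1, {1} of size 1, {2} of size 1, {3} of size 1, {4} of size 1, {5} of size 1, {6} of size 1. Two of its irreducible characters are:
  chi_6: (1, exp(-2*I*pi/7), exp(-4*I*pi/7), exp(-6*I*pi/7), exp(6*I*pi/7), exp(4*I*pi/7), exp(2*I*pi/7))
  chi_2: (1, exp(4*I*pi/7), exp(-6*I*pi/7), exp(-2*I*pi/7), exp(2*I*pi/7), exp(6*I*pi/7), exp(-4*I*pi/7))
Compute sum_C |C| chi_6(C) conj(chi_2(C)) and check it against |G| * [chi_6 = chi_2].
Sum = 0; so <chi_6, chi_2> = 0 (distinct irreducibles are orthogonal).

Solution. Compute term by term over conjugacy classes (|C| * chi_6(C) * conj(chi_2(C))):
  1*(1)*conj(1) + 1*(exp(-2*I*pi/7))*conj(exp(4*I*pi/7)) + 1*(exp(-4*I*pi/7))*conj(exp(-6*I*pi/7)) + 1*(exp(-6*I*pi/7))*conj(exp(-2*I*pi/7)) + 1*(exp(6*I*pi/7))*conj(exp(2*I*pi/7)) + 1*(exp(4*I*pi/7))*conj(exp(6*I*pi/7)) + 1*(exp(2*I*pi/7))*conj(exp(-4*I*pi/7))
  = (1) + (exp(-6*I*pi/7)) + (exp(2*I*pi/7)) + (exp(-4*I*pi/7)) + (exp(4*I*pi/7)) + (exp(-2*I*pi/7)) + (exp(6*I*pi/7))
  = 0.
(Exp terms are combined using exp(i*s)*conj(exp(i*t)) = exp(i*(s-t)), and sums of them are collapsed using the identity that for every m > 1 the m distinct m-th roots of unity sum to 0, e.g. 1 + exp(2*I*pi/3) + exp(-2*I*pi/3) = 0.)
Dividing by |G| = 7 gives 0/7 = 0, matching the row-orthogonality relation <chi_6, chi_2> = [chi_6 = chi_2].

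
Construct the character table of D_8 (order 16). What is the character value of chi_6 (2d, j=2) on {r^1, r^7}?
Conjugacy classes: {e} of size 1, {r^4} of size 1, {r^1, r^7} of size 2, {r^2, r^6} of size 2, {r^3, r^5} of size 2, {s, sr^2, ...} of size 4, {sr, sr^3, ...} of size 4.
Character table:
  irrep \ class              {e} (size 1)  {r^4} (size 1)  {r^1, r^7} (size 2)  {r^2, r^6} (size 2)  {r^3, r^5} (size 2)  {s, sr^2, ...} (size 4)  {sr, sr^3, ...} (size 4)
  chi_1 (triv)               1             1               1                    1                    1                    1                        1                       
  chi_2 (sign: r->1, s->-1)  1             1               1                    1                    1                    -1                       -1                      
  chi_3 (r->-1, s->1)        1             1               -1                   1                    -1                   1                        -1                      
  chi_4 (r->-1, s->-1)       1             1               -1                   1                    -1                   -1                       1                       
  chi_5 (2d, j=1)            2             -2              sqrt(2)              0                    -sqrt(2)             0                        0                       
  chi_6 (2d, j=2)            2             2               0                    -2                   0                    0                        0                       
  chi_7 (2d, j=3)            2             -2              -sqrt(2)             0                    sqrt(2)              0                        0                       

Spot check: chi_6 (2d, j=2) on {r^1, r^7} = 0.

Details: D_8 has order 2*8 = 16 with 7 conjugacy classes, hence 7 irreducibles. Sum of squared dims 1 + 1 + 1 + 1 + 4 + 4 + 4 = 16 = |G|. Linear characters come from the abelianisation; the 2-dimensional irreps have character r^k -> 2*cos(2*pi*j*k/8), reflections -> 0.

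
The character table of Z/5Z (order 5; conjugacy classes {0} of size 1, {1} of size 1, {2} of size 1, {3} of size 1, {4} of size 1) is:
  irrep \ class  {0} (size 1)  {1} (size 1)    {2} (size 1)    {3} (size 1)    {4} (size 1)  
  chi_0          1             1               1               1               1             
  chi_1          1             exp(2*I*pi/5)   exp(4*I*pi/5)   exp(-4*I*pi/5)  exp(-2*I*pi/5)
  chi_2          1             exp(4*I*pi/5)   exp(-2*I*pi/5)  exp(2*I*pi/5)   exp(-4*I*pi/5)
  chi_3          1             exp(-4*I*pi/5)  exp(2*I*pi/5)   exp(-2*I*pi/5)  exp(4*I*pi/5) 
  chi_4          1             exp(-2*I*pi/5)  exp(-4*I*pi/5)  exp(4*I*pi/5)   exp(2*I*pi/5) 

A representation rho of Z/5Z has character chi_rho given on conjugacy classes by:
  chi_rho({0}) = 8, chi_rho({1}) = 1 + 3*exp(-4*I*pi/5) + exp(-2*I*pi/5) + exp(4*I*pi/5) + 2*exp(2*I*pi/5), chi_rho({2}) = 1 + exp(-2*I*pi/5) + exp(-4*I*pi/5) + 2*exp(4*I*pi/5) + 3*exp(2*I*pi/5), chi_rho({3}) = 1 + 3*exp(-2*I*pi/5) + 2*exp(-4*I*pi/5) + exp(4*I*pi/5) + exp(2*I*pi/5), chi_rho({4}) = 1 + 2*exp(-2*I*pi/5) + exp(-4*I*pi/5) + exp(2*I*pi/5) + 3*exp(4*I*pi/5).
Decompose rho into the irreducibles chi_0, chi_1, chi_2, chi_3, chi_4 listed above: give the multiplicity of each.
Multiplicities: chi_0: 1, chi_1: 2, chi_2: 1, chi_3: 3, chi_4: 1.

Details: Use <chi_rho, chi> = (1/|G|) sum_C |C| * chi_rho(C) * conj(chi(C)) with |G| = 5 for each irreducible chi in the table:
  <chi_rho, chi_0> = (1/5)[1*(8)*conj(1) + 1*(1 + 3*exp(-4*I*pi/5) + exp(-2*I*pi/5) + exp(4*I*pi/5) + 2*exp(2*I*pi/5))*conj(1) + 1*(1 + exp(-2*I*pi/5) + exp(-4*I*pi/5) + 2*exp(4*I*pi/5) + 3*exp(2*I*pi/5))*conj(1) + 1*(1 + 3*exp(-2*I*pi/5) + 2*exp(-4*I*pi/5) + exp(4*I*pi/5) + exp(2*I*pi/5))*conj(1) + 1*(1 + 2*exp(-2*I*pi/5) + exp(-4*I*pi/5) + exp(2*I*pi/5) + 3*exp(4*I*pi/5))*conj(1)]
      = (1/5)[(8) + (1 + 3*exp(-4*I*pi/5) + exp(-2*I*pi/5) + exp(4*I*pi/5) + 2*exp(2*I*pi/5)) + (1 + exp(-2*I*pi/5) + exp(-4*I*pi/5) + 2*exp(4*I*pi/5) + 3*exp(2*I*pi/5)) + (1 + 3*exp(-2*I*pi/5) + 2*exp(-4*I*pi/5) + exp(4*I*pi/5) + exp(2*I*pi/5)) + (1 + 2*exp(-2*I*pi/5) + exp(-4*I*pi/5) + exp(2*I*pi/5) + 3*exp(4*I*pi/5))] = 5/5 = 1
  <chi_rho, chi_1> = (1/5)[1*(8)*conj(1) + 1*(1 + 3*exp(-4*I*pi/5) + exp(-2*I*pi/5) + exp(4*I*pi/5) + 2*exp(2*I*pi/5))*conj(exp(2*I*pi/5)) + 1*(1 + exp(-2*I*pi/5) + exp(-4*I*pi/5) + 2*exp(4*I*pi/5) + 3*exp(2*I*pi/5))*conj(exp(4*I*pi/5)) + 1*(1 + 3*exp(-2*I*pi/5) + 2*exp(-4*I*pi/5) + exp(4*I*pi/5) + exp(2*I*pi/5))*conj(exp(-4*I*pi/5)) + 1*(1 + 2*exp(-2*I*pi/5) + exp(-4*I*pi/5) + exp(2*I*pi/5) + 3*exp(4*I*pi/5))*conj(exp(-2*I*pi/5))]
      = (1/5)[(8) + (2 + exp(-2*I*pi/5) + exp(-4*I*pi/5) + exp(2*I*pi/5) + 3*exp(4*I*pi/5)) + (2 + 3*exp(-2*I*pi/5) + exp(-4*I*pi/5) + exp(4*I*pi/5) + exp(2*I*pi/5)) + (2 + exp(-2*I*pi/5) + exp(-4*I*pi/5) + exp(4*I*pi/5) + 3*exp(2*I*pi/5)) + (2 + 3*exp(-4*I*pi/5) + exp(-2*I*pi/5) + exp(4*I*pi/5) + exp(2*I*pi/5))] = 10/5 = 2
  <chi_rho, chi_2> = (1/5)[1*(8)*conj(1) + 1*(1 + 3*exp(-4*I*pi/5) + exp(-2*I*pi/5) + exp(4*I*pi/5) + 2*exp(2*I*pi/5))*conj(exp(4*I*pi/5)) + 1*(1 + exp(-2*I*pi/5) + exp(-4*I*pi/5) + 2*exp(4*I*pi/5) + 3*exp(2*I*pi/5))*conj(exp(-2*I*pi/5)) + 1*(1 + 3*exp(-2*I*pi/5) + 2*exp(-4*I*pi/5) + exp(4*I*pi/5) + exp(2*I*pi/5))*conj(exp(2*I*pi/5)) + 1*(1 + 2*exp(-2*I*pi/5) + exp(-4*I*pi/5) + exp(2*I*pi/5) + 3*exp(4*I*pi/5))*conj(exp(-4*I*pi/5))]
      = (1/5)[(8) + (1 + 2*exp(-2*I*pi/5) + exp(-4*I*pi/5) + exp(4*I*pi/5) + 3*exp(2*I*pi/5)) + (1 + 2*exp(-4*I*pi/5) + exp(-2*I*pi/5) + exp(2*I*pi/5) + 3*exp(4*I*pi/5)) + (1 + 3*exp(-4*I*pi/5) + exp(-2*I*pi/5) + exp(2*I*pi/5) + 2*exp(4*I*pi/5)) + (1 + 3*exp(-2*I*pi/5) + exp(-4*I*pi/5) + exp(4*I*pi/5) + 2*exp(2*I*pi/5))] = 5/5 = 1
  <chi_rho, chi_3> = (1/5)[1*(8)*conj(1) + 1*(1 + 3*exp(-4*I*pi/5) + exp(-2*I*pi/5) + exp(4*I*pi/5) + 2*exp(2*I*pi/5))*conj(exp(-4*I*pi/5)) + 1*(1 + exp(-2*I*pi/5) + exp(-4*I*pi/5) + 2*exp(4*I*pi/5) + 3*exp(2*I*pi/5))*conj(exp(2*I*pi/5)) + 1*(1 + 3*exp(-2*I*pi/5) + 2*exp(-4*I*pi/5) + exp(4*I*pi/5) + exp(2*I*pi/5))*conj(exp(-2*I*pi/5)) + 1*(1 + 2*exp(-2*I*pi/5) + exp(-4*I*pi/5) + exp(2*I*pi/5) + 3*exp(4*I*pi/5))*conj(exp(4*I*pi/5))]
      = (1/5)[(8) + (3 + 2*exp(-4*I*pi/5) + exp(-2*I*pi/5) + exp(4*I*pi/5) + exp(2*I*pi/5)) + (3 + exp(-2*I*pi/5) + exp(-4*I*pi/5) + exp(4*I*pi/5) + 2*exp(2*I*pi/5)) + (3 + 2*exp(-2*I*pi/5) + exp(-4*I*pi/5) + exp(4*I*pi/5) + exp(2*I*pi/5)) + (3 + exp(-2*I*pi/5) + exp(-4*I*pi/5) + exp(2*I*pi/5) + 2*exp(4*I*pi/5))] = 15/5 = 3
  <chi_rho, chi_4> = (1/5)[1*(8)*conj(1) + 1*(1 + 3*exp(-4*I*pi/5) + exp(-2*I*pi/5) + exp(4*I*pi/5) + 2*exp(2*I*pi/5))*conj(exp(-2*I*pi/5)) + 1*(1 + exp(-2*I*pi/5) + exp(-4*I*pi/5) + 2*exp(4*I*pi/5) + 3*exp(2*I*pi/5))*conj(exp(-4*I*pi/5)) + 1*(1 + 3*exp(-2*I*pi/5) + 2*exp(-4*I*pi/5) + exp(4*I*pi/5) + exp(2*I*pi/5))*conj(exp(4*I*pi/5)) + 1*(1 + 2*exp(-2*I*pi/5) + exp(-4*I*pi/5) + exp(2*I*pi/5) + 3*exp(4*I*pi/5))*conj(exp(2*I*pi/5))]
      = (1/5)[(8) + (1 + 3*exp(-2*I*pi/5) + exp(-4*I*pi/5) + exp(2*I*pi/5) + 2*exp(4*I*pi/5)) + (1 + 2*exp(-2*I*pi/5) + 3*exp(-4*I*pi/5) + exp(4*I*pi/5) + exp(2*I*pi/5)) + (1 + exp(-2*I*pi/5) + exp(-4*I*pi/5) + 3*exp(4*I*pi/5) + 2*exp(2*I*pi/5)) + (1 + 2*exp(-4*I*pi/5) + exp(-2*I*pi/5) + exp(4*I*pi/5) + 3*exp(2*I*pi/5))] = 5/5 = 1
(Exp terms are combined using exp(i*s)*conj(exp(i*t)) = exp(i*(s-t)), and sums of them are collapsed using the identity that for every m > 1 the m distinct m-th roots of unity sum to 0, e.g. 1 + exp(2*I*pi/3) + exp(-2*I*pi/3) = 0.)
Dimension check: dim(rho) = sum (mult * dim) = 1*1 + 2*1 + 1*1 + 3*1 + 1*1 = 8 = chi_rho(e) = 8.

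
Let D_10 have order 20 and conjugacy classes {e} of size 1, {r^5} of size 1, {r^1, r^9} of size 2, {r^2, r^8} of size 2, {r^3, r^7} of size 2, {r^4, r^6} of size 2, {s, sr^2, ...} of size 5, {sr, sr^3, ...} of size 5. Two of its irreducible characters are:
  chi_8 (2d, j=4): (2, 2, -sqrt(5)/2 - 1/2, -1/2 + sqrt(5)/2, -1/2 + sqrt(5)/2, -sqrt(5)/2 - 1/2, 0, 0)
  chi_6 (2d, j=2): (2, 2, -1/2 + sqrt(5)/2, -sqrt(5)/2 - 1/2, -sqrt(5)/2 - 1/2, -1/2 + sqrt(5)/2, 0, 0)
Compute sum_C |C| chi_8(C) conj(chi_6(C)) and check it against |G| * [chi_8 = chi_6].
Sum = 0; so <chi_8, chi_6> = 0 (distinct irreducibles are orthogonal).

Argument: Compute term by term over conjugacy classes (|C| * chi_8(C) * conj(chi_6(C))):
  1*(2)*conj(2) + 1*(2)*conj(2) + 2*(-sqrt(5)/2 - 1/2)*conj(-1/2 + sqrt(5)/2) + 2*(-1/2 + sqrt(5)/2)*conj(-sqrt(5)/2 - 1/2) + 2*(-1/2 + sqrt(5)/2)*conj(-sqrt(5)/2 - 1/2) + 2*(-sqrt(5)/2 - 1/2)*conj(-1/2 + sqrt(5)/2) + 5*(0)*conj(0) + 5*(0)*conj(0)
  = (4) + (4) + (-2) + (-2) + (-2) + (-2) + (0) + (0)
  = 0.
Dividing by |G| = 20 gives 0/20 = 0, matching the row-orthogonality relation <chi_8, chi_6> = [chi_8 = chi_6].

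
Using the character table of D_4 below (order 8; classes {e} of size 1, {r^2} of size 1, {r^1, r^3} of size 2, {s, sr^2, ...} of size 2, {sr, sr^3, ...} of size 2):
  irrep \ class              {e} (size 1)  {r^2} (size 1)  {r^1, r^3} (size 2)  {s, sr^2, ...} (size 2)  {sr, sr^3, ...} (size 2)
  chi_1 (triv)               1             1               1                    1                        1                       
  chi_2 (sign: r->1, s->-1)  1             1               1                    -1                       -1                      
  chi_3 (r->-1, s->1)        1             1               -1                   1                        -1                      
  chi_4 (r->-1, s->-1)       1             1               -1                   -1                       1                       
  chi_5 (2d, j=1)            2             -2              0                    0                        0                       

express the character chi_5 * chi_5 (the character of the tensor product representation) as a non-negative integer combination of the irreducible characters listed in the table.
chi_5 tensor chi_5 = chi_1 + chi_2 + chi_3 + chi_4 (all other irreducibles have multiplicity 0).

Why: The character of a tensor product is the pointwise product (chi_5 * chi_5)(C) = chi_5(C) * chi_5(C):
  {e}: (2)*(2), {r^2}: (-2)*(-2), {r^1, r^3}: (0)*(0), {s, sr^2, ...}: (0)*(0), {sr, sr^3, ...}: (0)*(0)
so (chi_5 * chi_5) takes values
  {e} -> 4, {r^2} -> 4, {r^1, r^3} -> 0, {s, sr^2, ...} -> 0, {sr, sr^3, ...} -> 0.
Now take the inner product of this character with each irreducible chi from the table, <chi_5*chi_5, chi> = (1/8) sum_C |C| (chi_5*chi_5)(C) conj(chi(C)):
  <chi_5*chi_5, chi_1> = (1/8)[1*(4)*conj(1) + 1*(4)*conj(1) + 2*(0)*conj(1) + 2*(0)*conj(1) + 2*(0)*conj(1)]
      = (1/8)[(4) + (4) + (0) + (0) + (0)] = 8/8 = 1
  <chi_5*chi_5, chi_2> = (1/8)[1*(4)*conj(1) + 1*(4)*conj(1) + 2*(0)*conj(1) + 2*(0)*conj(-1) + 2*(0)*conj(-1)]
      = (1/8)[(4) + (4) + (0) + (0) + (0)] = 8/8 = 1
  <chi_5*chi_5, chi_3> = (1/8)[1*(4)*conj(1) + 1*(4)*conj(1) + 2*(0)*conj(-1) + 2*(0)*conj(1) + 2*(0)*conj(-1)]
      = (1/8)[(4) + (4) + (0) + (0) + (0)] = 8/8 = 1
  <chi_5*chi_5, chi_4> = (1/8)[1*(4)*conj(1) + 1*(4)*conj(1) + 2*(0)*conj(-1) + 2*(0)*conj(-1) + 2*(0)*conj(1)]
      = (1/8)[(4) + (4) + (0) + (0) + (0)] = 8/8 = 1
  <chi_5*chi_5, chi_5> = (1/8)[1*(4)*conj(2) + 1*(4)*conj(-2) + 2*(0)*conj(0) + 2*(0)*conj(0) + 2*(0)*conj(0)]
      = (1/8)[(8) + (-8) + (0) + (0) + (0)] = 0/8 = 0
Hence the multiplicities are chi_1: 1, chi_2: 1, chi_3: 1, chi_4: 1. Dimension check: dim(chi_5)*dim(chi_5) = 2*2 = 4 and sum (mult * dim) = 1*1 + 1*1 + 1*1 + 1*1 = 4.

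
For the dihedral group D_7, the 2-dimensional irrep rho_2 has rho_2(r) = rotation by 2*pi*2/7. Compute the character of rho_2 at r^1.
chi_{rho_2}(r^1) = 2*cos(2*pi*2*1/7) = -2*cos(3*pi/7)

Details: rho_2(r^1) is rotation by angle 2*pi*2*1/7, whose trace is 2*cos(2*pi*2*1/7) = -2*cos(3*pi/7).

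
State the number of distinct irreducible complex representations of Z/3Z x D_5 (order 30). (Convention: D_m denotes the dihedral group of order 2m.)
12

Reasoning: The number of irreducible complex representations of a finite group equals its number of conjugacy classes. For a direct product, #classes(G x H) = #classes(G) * #classes(H). Z/3Z has 3 classes (abelian), D_5 has 4 classes, so 3 * 4 = 12, so Z/3Z x D_5 (order 30) has exactly 12 irreducible complex representations.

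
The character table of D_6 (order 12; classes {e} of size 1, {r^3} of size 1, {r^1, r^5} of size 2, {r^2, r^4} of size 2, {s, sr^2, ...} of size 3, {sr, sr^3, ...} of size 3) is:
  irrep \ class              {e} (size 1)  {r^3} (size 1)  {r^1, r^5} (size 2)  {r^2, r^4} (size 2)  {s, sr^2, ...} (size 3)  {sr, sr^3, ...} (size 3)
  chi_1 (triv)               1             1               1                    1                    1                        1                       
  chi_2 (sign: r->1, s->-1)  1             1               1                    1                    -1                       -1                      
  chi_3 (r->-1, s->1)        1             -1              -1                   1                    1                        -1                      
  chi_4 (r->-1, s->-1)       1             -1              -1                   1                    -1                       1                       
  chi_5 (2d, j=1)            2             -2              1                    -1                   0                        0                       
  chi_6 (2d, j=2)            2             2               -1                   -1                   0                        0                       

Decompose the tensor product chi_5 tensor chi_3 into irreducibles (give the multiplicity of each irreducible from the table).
chi_5 tensor chi_3 = chi_6 (all other irreducibles have multiplicity 0).

Details: The character of a tensor product is the pointwise product (chi_5 * chi_3)(C) = chi_5(C) * chi_3(C):
  {e}: (2)*(1), {r^3}: (-2)*(-1), {r^1, r^5}: (1)*(-1), {r^2, r^4}: (-1)*(1), {s, sr^2, ...}: (0)*(1), {sr, sr^3, ...}: (0)*(-1)
so (chi_5 * chi_3) takes values
  {e} -> 2, {r^3} -> 2, {r^1, r^5} -> -1, {r^2, r^4} -> -1, {s, sr^2, ...} -> 0, {sr, sr^3, ...} -> 0.
Now take the inner product of this character with each irreducible chi from the table, <chi_5*chi_3, chi> = (1/12) sum_C |C| (chi_5*chi_3)(C) conj(chi(C)):
  <chi_5*chi_3, chi_1> = (1/12)[1*(2)*conj(1) + 1*(2)*conj(1) + 2*(-1)*conj(1) + 2*(-1)*conj(1) + 3*(0)*conj(1) + 3*(0)*conj(1)]
      = (1/12)[(2) + (2) + (-2) + (-2) + (0) + (0)] = 0/12 = 0
  <chi_5*chi_3, chi_2> = (1/12)[1*(2)*conj(1) + 1*(2)*conj(1) + 2*(-1)*conj(1) + 2*(-1)*conj(1) + 3*(0)*conj(-1) + 3*(0)*conj(-1)]
      = (1/12)[(2) + (2) + (-2) + (-2) + (0) + (0)] = 0/12 = 0
  <chi_5*chi_3, chi_3> = (1/12)[1*(2)*conj(1) + 1*(2)*conj(-1) + 2*(-1)*conj(-1) + 2*(-1)*conj(1) + 3*(0)*conj(1) + 3*(0)*conj(-1)]
      = (1/12)[(2) + (-2) + (2) + (-2) + (0) + (0)] = 0/12 = 0
  <chi_5*chi_3, chi_4> = (1/12)[1*(2)*conj(1) + 1*(2)*conj(-1) + 2*(-1)*conj(-1) + 2*(-1)*conj(1) + 3*(0)*conj(-1) + 3*(0)*conj(1)]
      = (1/12)[(2) + (-2) + (2) + (-2) + (0) + (0)] = 0/12 = 0
  <chi_5*chi_3, chi_5> = (1/12)[1*(2)*conj(2) + 1*(2)*conj(-2) + 2*(-1)*conj(1) + 2*(-1)*conj(-1) + 3*(0)*conj(0) + 3*(0)*conj(0)]
      = (1/12)[(4) + (-4) + (-2) + (2) + (0) + (0)] = 0/12 = 0
  <chi_5*chi_3, chi_6> = (1/12)[1*(2)*conj(2) + 1*(2)*conj(2) + 2*(-1)*conj(-1) + 2*(-1)*conj(-1) + 3*(0)*conj(0) + 3*(0)*conj(0)]
      = (1/12)[(4) + (4) + (2) + (2) + (0) + (0)] = 12/12 = 1
Hence the multiplicities are chi_6: 1. Dimension check: dim(chi_5)*dim(chi_3) = 2*1 = 2 and sum (mult * dim) = 1*2 = 2.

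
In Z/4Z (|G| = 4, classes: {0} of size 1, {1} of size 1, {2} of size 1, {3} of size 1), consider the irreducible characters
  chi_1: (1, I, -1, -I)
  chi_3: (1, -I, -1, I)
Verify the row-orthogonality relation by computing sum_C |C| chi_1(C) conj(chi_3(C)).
Sum = 0; so <chi_1, chi_3> = 0 (distinct irreducibles are orthogonal).

Working: Compute term by term over conjugacy classes (|C| * chi_1(C) * conj(chi_3(C))):
  1*(1)*conj(1) + 1*(I)*conj(-I) + 1*(-1)*conj(-1) + 1*(-I)*conj(I)
  = (1) + (-1) + (1) + (-1)
  = 0.
(Exp terms are combined using exp(i*s)*conj(exp(i*t)) = exp(i*(s-t)), and sums of them are collapsed using the identity that for every m > 1 the m distinct m-th roots of unity sum to 0, e.g. 1 + exp(2*I*pi/3) + exp(-2*I*pi/3) = 0.)
Dividing by |G| = 4 gives 0/4 = 0, matching the row-orthogonality relation <chi_1, chi_3> = [chi_1 = chi_3].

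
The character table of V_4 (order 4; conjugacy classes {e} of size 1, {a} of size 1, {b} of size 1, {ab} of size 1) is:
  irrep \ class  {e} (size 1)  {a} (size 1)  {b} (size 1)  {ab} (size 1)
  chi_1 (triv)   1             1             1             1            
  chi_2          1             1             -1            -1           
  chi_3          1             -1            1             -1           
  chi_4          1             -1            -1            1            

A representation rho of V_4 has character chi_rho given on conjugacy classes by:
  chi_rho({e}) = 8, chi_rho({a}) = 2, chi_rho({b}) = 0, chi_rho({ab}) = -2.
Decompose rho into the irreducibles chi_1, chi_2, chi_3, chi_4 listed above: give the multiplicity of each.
Multiplicities: chi_1: 2, chi_2: 3, chi_3: 2, chi_4: 1.

Working: Use <chi_rho, chi> = (1/|G|) sum_C |C| * chi_rho(C) * conj(chi(C)) with |G| = 4 for each irreducible chi in the table:
  <chi_rho, chi_1> = (1/4)[1*(8)*conj(1) + 1*(2)*conj(1) + 1*(0)*conj(1) + 1*(-2)*conj(1)]
      = (1/4)[(8) + (2) + (0) + (-2)] = 8/4 = 2
  <chi_rho, chi_2> = (1/4)[1*(8)*conj(1) + 1*(2)*conj(1) + 1*(0)*conj(-1) + 1*(-2)*conj(-1)]
      = (1/4)[(8) + (2) + (0) + (2)] = 12/4 = 3
  <chi_rho, chi_3> = (1/4)[1*(8)*conj(1) + 1*(2)*conj(-1) + 1*(0)*conj(1) + 1*(-2)*conj(-1)]
      = (1/4)[(8) + (-2) + (0) + (2)] = 8/4 = 2
  <chi_rho, chi_4> = (1/4)[1*(8)*conj(1) + 1*(2)*conj(-1) + 1*(0)*conj(-1) + 1*(-2)*conj(1)]
      = (1/4)[(8) + (-2) + (0) + (-2)] = 4/4 = 1
Dimension check: dim(rho) = sum (mult * dim) = 2*1 + 3*1 + 2*1 + 1*1 = 8 = chi_rho(e) = 8.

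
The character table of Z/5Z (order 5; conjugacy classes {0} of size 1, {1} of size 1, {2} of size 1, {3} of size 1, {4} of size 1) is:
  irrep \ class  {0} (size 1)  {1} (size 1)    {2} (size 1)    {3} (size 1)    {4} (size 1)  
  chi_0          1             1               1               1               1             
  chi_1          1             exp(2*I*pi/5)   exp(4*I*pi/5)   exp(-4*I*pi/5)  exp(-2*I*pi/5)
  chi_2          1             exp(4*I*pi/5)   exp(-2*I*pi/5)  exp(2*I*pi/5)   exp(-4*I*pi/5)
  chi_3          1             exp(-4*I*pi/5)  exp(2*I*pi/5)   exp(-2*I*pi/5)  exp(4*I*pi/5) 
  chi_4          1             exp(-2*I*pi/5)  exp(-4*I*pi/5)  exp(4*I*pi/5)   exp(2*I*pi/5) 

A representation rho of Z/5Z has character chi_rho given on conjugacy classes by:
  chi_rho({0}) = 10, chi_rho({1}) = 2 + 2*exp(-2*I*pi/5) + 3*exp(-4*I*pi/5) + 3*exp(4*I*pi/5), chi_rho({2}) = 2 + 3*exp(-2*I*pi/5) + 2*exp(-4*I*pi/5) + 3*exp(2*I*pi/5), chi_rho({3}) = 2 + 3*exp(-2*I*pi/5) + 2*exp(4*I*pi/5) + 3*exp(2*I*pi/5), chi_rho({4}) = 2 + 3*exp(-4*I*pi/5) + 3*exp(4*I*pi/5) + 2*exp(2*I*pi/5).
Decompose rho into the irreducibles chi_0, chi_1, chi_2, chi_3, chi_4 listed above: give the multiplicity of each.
Multiplicities: chi_0: 2, chi_1: 0, chi_2: 3, chi_3: 3, chi_4: 2.

Explanation: Use <chi_rho, chi> = (1/|G|) sum_C |C| * chi_rho(C) * conj(chi(C)) with |G| = 5 for each irreducible chi in the table:
  <chi_rho, chi_0> = (1/5)[1*(10)*conj(1) + 1*(2 + 2*exp(-2*I*pi/5) + 3*exp(-4*I*pi/5) + 3*exp(4*I*pi/5))*conj(1) + 1*(2 + 3*exp(-2*I*pi/5) + 2*exp(-4*I*pi/5) + 3*exp(2*I*pi/5))*conj(1) + 1*(2 + 3*exp(-2*I*pi/5) + 2*exp(4*I*pi/5) + 3*exp(2*I*pi/5))*conj(1) + 1*(2 + 3*exp(-4*I*pi/5) + 3*exp(4*I*pi/5) + 2*exp(2*I*pi/5))*conj(1)]
      = (1/5)[(10) + (2 + 2*exp(-2*I*pi/5) + 3*exp(-4*I*pi/5) + 3*exp(4*I*pi/5)) + (2 + 3*exp(-2*I*pi/5) + 2*exp(-4*I*pi/5) + 3*exp(2*I*pi/5)) + (2 + 3*exp(-2*I*pi/5) + 2*exp(4*I*pi/5) + 3*exp(2*I*pi/5)) + (2 + 3*exp(-4*I*pi/5) + 3*exp(4*I*pi/5) + 2*exp(2*I*pi/5))] = 10/5 = 2
  <chi_rho, chi_1> = (1/5)[1*(10)*conj(1) + 1*(2 + 2*exp(-2*I*pi/5) + 3*exp(-4*I*pi/5) + 3*exp(4*I*pi/5))*conj(exp(2*I*pi/5)) + 1*(2 + 3*exp(-2*I*pi/5) + 2*exp(-4*I*pi/5) + 3*exp(2*I*pi/5))*conj(exp(4*I*pi/5)) + 1*(2 + 3*exp(-2*I*pi/5) + 2*exp(4*I*pi/5) + 3*exp(2*I*pi/5))*conj(exp(-4*I*pi/5)) + 1*(2 + 3*exp(-4*I*pi/5) + 3*exp(4*I*pi/5) + 2*exp(2*I*pi/5))*conj(exp(-2*I*pi/5))]
      = (1/5)[(10) + (2*exp(-2*I*pi/5) + 2*exp(-4*I*pi/5) + 3*exp(4*I*pi/5) + 3*exp(2*I*pi/5)) + (3*exp(-2*I*pi/5) + 2*exp(-4*I*pi/5) + 3*exp(4*I*pi/5) + 2*exp(2*I*pi/5)) + (2*exp(-2*I*pi/5) + 3*exp(-4*I*pi/5) + 2*exp(4*I*pi/5) + 3*exp(2*I*pi/5)) + (3*exp(-2*I*pi/5) + 3*exp(-4*I*pi/5) + 2*exp(4*I*pi/5) + 2*exp(2*I*pi/5))] = 0/5 = 0
  <chi_rho, chi_2> = (1/5)[1*(10)*conj(1) + 1*(2 + 2*exp(-2*I*pi/5) + 3*exp(-4*I*pi/5) + 3*exp(4*I*pi/5))*conj(exp(4*I*pi/5)) + 1*(2 + 3*exp(-2*I*pi/5) + 2*exp(-4*I*pi/5) + 3*exp(2*I*pi/5))*conj(exp(-2*I*pi/5)) + 1*(2 + 3*exp(-2*I*pi/5) + 2*exp(4*I*pi/5) + 3*exp(2*I*pi/5))*conj(exp(2*I*pi/5)) + 1*(2 + 3*exp(-4*I*pi/5) + 3*exp(4*I*pi/5) + 2*exp(2*I*pi/5))*conj(exp(-4*I*pi/5))]
      = (1/5)[(10) + (3 + 2*exp(-4*I*pi/5) + 2*exp(4*I*pi/5) + 3*exp(2*I*pi/5)) + (3 + 2*exp(-2*I*pi/5) + 3*exp(4*I*pi/5) + 2*exp(2*I*pi/5)) + (3 + 2*exp(-2*I*pi/5) + 3*exp(-4*I*pi/5) + 2*exp(2*I*pi/5)) + (3 + 3*exp(-2*I*pi/5) + 2*exp(-4*I*pi/5) + 2*exp(4*I*pi/5))] = 15/5 = 3
  <chi_rho, chi_3> = (1/5)[1*(10)*conj(1) + 1*(2 + 2*exp(-2*I*pi/5) + 3*exp(-4*I*pi/5) + 3*exp(4*I*pi/5))*conj(exp(-4*I*pi/5)) + 1*(2 + 3*exp(-2*I*pi/5) + 2*exp(-4*I*pi/5) + 3*exp(2*I*pi/5))*conj(exp(2*I*pi/5)) + 1*(2 + 3*exp(-2*I*pi/5) + 2*exp(4*I*pi/5) + 3*exp(2*I*pi/5))*conj(exp(-2*I*pi/5)) + 1*(2 + 3*exp(-4*I*pi/5) + 3*exp(4*I*pi/5) + 2*exp(2*I*pi/5))*conj(exp(4*I*pi/5))]
      = (1/5)[(10) + (3 + 3*exp(-2*I*pi/5) + 2*exp(4*I*pi/5) + 2*exp(2*I*pi/5)) + (3 + 2*exp(-2*I*pi/5) + 3*exp(-4*I*pi/5) + 2*exp(4*I*pi/5)) + (3 + 2*exp(-4*I*pi/5) + 3*exp(4*I*pi/5) + 2*exp(2*I*pi/5)) + (3 + 2*exp(-2*I*pi/5) + 2*exp(-4*I*pi/5) + 3*exp(2*I*pi/5))] = 15/5 = 3
  <chi_rho, chi_4> = (1/5)[1*(10)*conj(1) + 1*(2 + 2*exp(-2*I*pi/5) + 3*exp(-4*I*pi/5) + 3*exp(4*I*pi/5))*conj(exp(-2*I*pi/5)) + 1*(2 + 3*exp(-2*I*pi/5) + 2*exp(-4*I*pi/5) + 3*exp(2*I*pi/5))*conj(exp(-4*I*pi/5)) + 1*(2 + 3*exp(-2*I*pi/5) + 2*exp(4*I*pi/5) + 3*exp(2*I*pi/5))*conj(exp(4*I*pi/5)) + 1*(2 + 3*exp(-4*I*pi/5) + 3*exp(4*I*pi/5) + 2*exp(2*I*pi/5))*conj(exp(2*I*pi/5))]
      = (1/5)[(10) + (2 + 3*exp(-2*I*pi/5) + 3*exp(-4*I*pi/5) + 2*exp(2*I*pi/5)) + (2 + 3*exp(-4*I*pi/5) + 2*exp(4*I*pi/5) + 3*exp(2*I*pi/5)) + (2 + 3*exp(-2*I*pi/5) + 2*exp(-4*I*pi/5) + 3*exp(4*I*pi/5)) + (2 + 2*exp(-2*I*pi/5) + 3*exp(4*I*pi/5) + 3*exp(2*I*pi/5))] = 10/5 = 2
(Exp terms are combined using exp(i*s)*conj(exp(i*t)) = exp(i*(s-t)), and sums of them are collapsed using the identity that for every m > 1 the m distinct m-th roots of unity sum to 0, e.g. 1 + exp(2*I*pi/3) + exp(-2*I*pi/3) = 0.)
Dimension check: dim(rho) = sum (mult * dim) = 2*1 + 0*1 + 3*1 + 3*1 + 2*1 = 10 = chi_rho(e) = 10.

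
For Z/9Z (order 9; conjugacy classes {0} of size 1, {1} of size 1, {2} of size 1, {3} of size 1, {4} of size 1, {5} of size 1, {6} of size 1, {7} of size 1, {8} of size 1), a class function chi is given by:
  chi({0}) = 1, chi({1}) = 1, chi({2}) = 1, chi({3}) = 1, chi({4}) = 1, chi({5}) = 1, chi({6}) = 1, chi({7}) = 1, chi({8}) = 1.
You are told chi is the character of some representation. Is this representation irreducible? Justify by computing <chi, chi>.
Irreducible: <chi, chi> = 1.

Working: <chi, chi> = (1/|G|) sum_C |C| * |chi(C)|^2 = (1/9)[1*|1|^2 + 1*|1|^2 + 1*|1|^2 + 1*|1|^2 + 1*|1|^2 + 1*|1|^2 + 1*|1|^2 + 1*|1|^2 + 1*|1|^2]
  = (1/9)[(1) + (1) + (1) + (1) + (1) + (1) + (1) + (1) + (1)] = 9/9 = 1.
(Exp terms are combined using exp(i*s)*conj(exp(i*t)) = exp(i*(s-t)), and sums of them are collapsed using the identity that for every m > 1 the m distinct m-th roots of unity sum to 0, e.g. 1 + exp(2*I*pi/3) + exp(-2*I*pi/3) = 0.)
A character is irreducible iff <chi, chi> = 1, so this representation is irreducible.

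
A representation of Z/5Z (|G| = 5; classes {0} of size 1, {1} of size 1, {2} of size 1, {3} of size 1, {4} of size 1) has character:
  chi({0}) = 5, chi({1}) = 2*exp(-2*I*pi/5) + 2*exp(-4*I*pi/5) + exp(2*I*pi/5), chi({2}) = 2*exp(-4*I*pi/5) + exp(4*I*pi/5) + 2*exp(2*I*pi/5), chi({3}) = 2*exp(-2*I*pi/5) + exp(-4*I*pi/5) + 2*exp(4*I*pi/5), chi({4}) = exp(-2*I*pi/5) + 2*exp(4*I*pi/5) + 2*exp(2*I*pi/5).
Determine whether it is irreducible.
Not irreducible (reducible): <chi, chi> = 9 > 1.

<chi, chi> = (1/|G|) sum_C |C| * |chi(C)|^2 = (1/5)[1*|5|^2 + 1*|2*exp(-2*I*pi/5) + 2*exp(-4*I*pi/5) + exp(2*I*pi/5)|^2 + 1*|2*exp(-4*I*pi/5) + exp(4*I*pi/5) + 2*exp(2*I*pi/5)|^2 + 1*|2*exp(-2*I*pi/5) + exp(-4*I*pi/5) + 2*exp(4*I*pi/5)|^2 + 1*|exp(-2*I*pi/5) + 2*exp(4*I*pi/5) + 2*exp(2*I*pi/5)|^2]
  = (1/5)[(25) + (5) + (5) + (5) + (5)] = 45/5 = 9.
(Exp terms are combined using exp(i*s)*conj(exp(i*t)) = exp(i*(s-t)), and sums of them are collapsed using the identity that for every m > 1 the m distinct m-th roots of unity sum to 0, e.g. 1 + exp(2*I*pi/3) + exp(-2*I*pi/3) = 0.)
A character is irreducible iff <chi, chi> = 1, so this representation is reducible.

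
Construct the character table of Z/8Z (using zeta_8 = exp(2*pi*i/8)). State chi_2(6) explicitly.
Character table of Z/8Z (irreps indexed chi_0,...,chi_7 with chi_k(m) = zeta_8^(k*m), zeta_8 = exp(2*pi*i/8)):
  irrep \ class  {0} (size 1)  {1} (size 1)    {2} (size 1)  {3} (size 1)    {4} (size 1)  {5} (size 1)    {6} (size 1)  {7} (size 1)  
  chi_0          1             1               1             1               1             1               1             1             
  chi_1          1             exp(I*pi/4)     I             exp(3*I*pi/4)   -1            exp(-3*I*pi/4)  -I            exp(-I*pi/4)  
  chi_2          1             I               -1            -I              1             I               -1            -I            
  chi_3          1             exp(3*I*pi/4)   -I            exp(I*pi/4)     -1            exp(-I*pi/4)    I             exp(-3*I*pi/4)
  chi_4          1             -1              1             -1              1             -1              1             -1            
  chi_5          1             exp(-3*I*pi/4)  I             exp(-I*pi/4)    -1            exp(I*pi/4)     -I            exp(3*I*pi/4) 
  chi_6          1             -I              -1            I               1             -I              -1            I             
  chi_7          1             exp(-I*pi/4)    -I            exp(-3*I*pi/4)  -1            exp(3*I*pi/4)   I             exp(I*pi/4)   

Spot check: chi_2(6) = zeta_8^(2*6) = zeta_8^12 = -1.

Solution. Z/8Z is abelian, so all 8 irreducible complex representations are 1-dimensional. They are given by chi_k(m) = zeta_8^(k*m) for k = 0,...,7. Row orthogonality: sum_m chi_k(m) conj(chi_l(m)) = 8 * [k = l].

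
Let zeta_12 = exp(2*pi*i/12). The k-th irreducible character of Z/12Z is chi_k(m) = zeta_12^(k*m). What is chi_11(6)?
chi_11(6) = zeta_12^66 = -1

Working: chi_11(6) = zeta_12^(11*6) = zeta_12^66. Since zeta_12^12 = 1, this equals zeta_12^6 = exp(2*pi*i*6/12) = -1.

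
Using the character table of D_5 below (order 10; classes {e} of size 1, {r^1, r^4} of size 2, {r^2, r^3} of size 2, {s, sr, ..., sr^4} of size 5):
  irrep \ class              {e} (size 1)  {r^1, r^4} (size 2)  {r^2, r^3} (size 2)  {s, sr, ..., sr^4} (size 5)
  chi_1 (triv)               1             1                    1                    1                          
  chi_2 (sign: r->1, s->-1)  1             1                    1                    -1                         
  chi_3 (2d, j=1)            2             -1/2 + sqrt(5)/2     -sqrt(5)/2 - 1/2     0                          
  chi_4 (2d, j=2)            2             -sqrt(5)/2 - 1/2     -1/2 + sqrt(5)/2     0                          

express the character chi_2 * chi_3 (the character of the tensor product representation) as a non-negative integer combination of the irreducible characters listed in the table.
chi_2 tensor chi_3 = chi_3 (all other irreducibles have multiplicity 0).

Justification: The character of a tensor product is the pointwise product (chi_2 * chi_3)(C) = chi_2(C) * chi_3(C):
  {e}: (1)*(2), {r^1, r^4}: (1)*(-1/2 + sqrt(5)/2), {r^2, r^3}: (1)*(-sqrt(5)/2 - 1/2), {s, sr, ..., sr^4}: (-1)*(0)
so (chi_2 * chi_3) takes values
  {e} -> 2, {r^1, r^4} -> -1/2 + sqrt(5)/2, {r^2, r^3} -> -sqrt(5)/2 - 1/2, {s, sr, ..., sr^4} -> 0.
Now take the inner product of this character with each irreducible chi from the table, <chi_2*chi_3, chi> = (1/10) sum_C |C| (chi_2*chi_3)(C) conj(chi(C)):
  <chi_2*chi_3, chi_1> = (1/10)[1*(2)*conj(1) + 2*(-1/2 + sqrt(5)/2)*conj(1) + 2*(-sqrt(5)/2 - 1/2)*conj(1) + 5*(0)*conj(1)]
      = (1/10)[(2) + (-1 + sqrt(5)) + (-sqrt(5) - 1) + (0)] = 0/10 = 0
  <chi_2*chi_3, chi_2> = (1/10)[1*(2)*conj(1) + 2*(-1/2 + sqrt(5)/2)*conj(1) + 2*(-sqrt(5)/2 - 1/2)*conj(1) + 5*(0)*conj(-1)]
      = (1/10)[(2) + (-1 + sqrt(5)) + (-sqrt(5) - 1) + (0)] = 0/10 = 0
  <chi_2*chi_3, chi_3> = (1/10)[1*(2)*conj(2) + 2*(-1/2 + sqrt(5)/2)*conj(-1/2 + sqrt(5)/2) + 2*(-sqrt(5)/2 - 1/2)*conj(-sqrt(5)/2 - 1/2) + 5*(0)*conj(0)]
      = (1/10)[(4) + (3 - sqrt(5)) + (sqrt(5) + 3) + (0)] = 10/10 = 1
  <chi_2*chi_3, chi_4> = (1/10)[1*(2)*conj(2) + 2*(-1/2 + sqrt(5)/2)*conj(-sqrt(5)/2 - 1/2) + 2*(-sqrt(5)/2 - 1/2)*conj(-1/2 + sqrt(5)/2) + 5*(0)*conj(0)]
      = (1/10)[(4) + (-2) + (-2) + (0)] = 0/10 = 0
Hence the multiplicities are chi_3: 1. Dimension check: dim(chi_2)*dim(chi_3) = 1*2 = 2 and sum (mult * dim) = 1*2 = 2.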